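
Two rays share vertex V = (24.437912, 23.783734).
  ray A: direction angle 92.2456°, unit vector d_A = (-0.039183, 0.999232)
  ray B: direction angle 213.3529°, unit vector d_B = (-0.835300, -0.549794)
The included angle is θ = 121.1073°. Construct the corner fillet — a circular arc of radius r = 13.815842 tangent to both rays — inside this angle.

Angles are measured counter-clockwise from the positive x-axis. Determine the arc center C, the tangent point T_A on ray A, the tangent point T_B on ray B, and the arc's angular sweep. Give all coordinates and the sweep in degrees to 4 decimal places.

bisector direction at 152.7993° = (-0.889410,0.457110)
center distance |VC| = r/sin(θ/2) = 13.815842/sin(60.5536°) = 15.865390
C = V + |VC|·bis = (10.3271,31.0360)
T_A = V + ((C−V)·d_A)·d_A = V + 7.7996·d_A = (24.1323,31.5773)
T_B = V + ((C−V)·d_B)·d_B = V + 7.7996·d_B = (17.9229,19.4956)
sweep = 180° − θ = 58.8927°

center=(10.3271,31.0360) T_A=(24.1323,31.5773) T_B=(17.9229,19.4956) sweep=58.8927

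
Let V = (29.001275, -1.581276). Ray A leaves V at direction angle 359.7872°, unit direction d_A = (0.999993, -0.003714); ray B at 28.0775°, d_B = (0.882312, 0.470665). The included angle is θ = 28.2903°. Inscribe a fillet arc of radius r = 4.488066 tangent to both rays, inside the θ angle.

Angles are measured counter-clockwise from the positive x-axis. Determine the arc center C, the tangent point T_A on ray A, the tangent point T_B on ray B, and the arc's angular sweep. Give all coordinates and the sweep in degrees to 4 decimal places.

bisector direction at 13.9323° = (0.970581,0.240776)
center distance |VC| = r/sin(θ/2) = 4.488066/sin(14.1451°) = 18.365171
C = V + |VC|·bis = (46.8262,2.8406)
T_A = V + ((C−V)·d_A)·d_A = V + 17.8083·d_A = (46.8095,-1.6474)
T_B = V + ((C−V)·d_B)·d_B = V + 17.8083·d_B = (44.7138,6.8005)
sweep = 180° − θ = 151.7097°

center=(46.8262,2.8406) T_A=(46.8095,-1.6474) T_B=(44.7138,6.8005) sweep=151.7097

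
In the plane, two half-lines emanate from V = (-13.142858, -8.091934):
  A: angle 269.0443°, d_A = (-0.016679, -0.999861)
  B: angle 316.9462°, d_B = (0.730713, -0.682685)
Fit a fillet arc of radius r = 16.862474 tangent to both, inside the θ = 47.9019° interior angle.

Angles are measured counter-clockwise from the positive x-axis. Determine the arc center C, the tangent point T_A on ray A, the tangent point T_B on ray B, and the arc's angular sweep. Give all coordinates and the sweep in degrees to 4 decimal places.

center=(3.0841,-46.3291) T_A=(-13.7760,-46.0478) T_B=(14.5959,-34.0074) sweep=132.0981

bisector direction at 292.9952° = (0.390655,-0.920537)
center distance |VC| = r/sin(θ/2) = 16.862474/sin(23.9509°) = 41.537850
C = V + |VC|·bis = (3.0841,-46.3291)
T_A = V + ((C−V)·d_A)·d_A = V + 37.9612·d_A = (-13.7760,-46.0478)
T_B = V + ((C−V)·d_B)·d_B = V + 37.9612·d_B = (14.5959,-34.0074)
sweep = 180° − θ = 132.0981°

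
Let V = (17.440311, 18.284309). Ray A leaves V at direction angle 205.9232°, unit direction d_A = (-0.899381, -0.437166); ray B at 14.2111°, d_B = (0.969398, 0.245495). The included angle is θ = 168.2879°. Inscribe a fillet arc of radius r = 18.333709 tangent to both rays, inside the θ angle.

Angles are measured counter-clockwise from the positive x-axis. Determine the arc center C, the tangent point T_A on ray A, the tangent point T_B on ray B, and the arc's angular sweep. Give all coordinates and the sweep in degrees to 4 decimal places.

bisector direction at 290.0672° = (0.343121,-0.939291)
center distance |VC| = r/sin(θ/2) = 18.333709/sin(84.1440°) = 18.429888
C = V + |VC|·bis = (23.7640,0.9733)
T_A = V + ((C−V)·d_A)·d_A = V + 1.8804·d_A = (15.7491,17.4623)
T_B = V + ((C−V)·d_B)·d_B = V + 1.8804·d_B = (19.2632,18.7459)
sweep = 180° − θ = 11.7121°

center=(23.7640,0.9733) T_A=(15.7491,17.4623) T_B=(19.2632,18.7459) sweep=11.7121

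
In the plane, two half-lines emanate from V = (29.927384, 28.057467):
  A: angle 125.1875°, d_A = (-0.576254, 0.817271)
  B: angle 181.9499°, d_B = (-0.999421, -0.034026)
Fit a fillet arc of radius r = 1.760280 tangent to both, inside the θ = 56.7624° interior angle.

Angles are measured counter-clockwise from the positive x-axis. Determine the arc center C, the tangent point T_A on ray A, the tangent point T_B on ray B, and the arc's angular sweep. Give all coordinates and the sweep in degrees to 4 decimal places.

bisector direction at 153.5687° = (-0.895469,0.445124)
center distance |VC| = r/sin(θ/2) = 1.760280/sin(28.3812°) = 3.703237
C = V + |VC|·bis = (26.6113,29.7059)
T_A = V + ((C−V)·d_A)·d_A = V + 3.2581·d_A = (28.0499,30.7202)
T_B = V + ((C−V)·d_B)·d_B = V + 3.2581·d_B = (26.6711,27.9466)
sweep = 180° − θ = 123.2376°

center=(26.6113,29.7059) T_A=(28.0499,30.7202) T_B=(26.6711,27.9466) sweep=123.2376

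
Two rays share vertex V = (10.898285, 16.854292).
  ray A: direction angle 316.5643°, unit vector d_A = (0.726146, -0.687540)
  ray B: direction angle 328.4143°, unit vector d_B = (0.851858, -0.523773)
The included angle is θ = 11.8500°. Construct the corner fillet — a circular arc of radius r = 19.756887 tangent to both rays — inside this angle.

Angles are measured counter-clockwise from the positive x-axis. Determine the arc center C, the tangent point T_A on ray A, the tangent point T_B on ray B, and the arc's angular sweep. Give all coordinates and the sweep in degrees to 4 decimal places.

center=(162.7192,-99.6870) T_A=(149.1355,-114.0334) T_B=(173.0673,-82.8570) sweep=168.1500

bisector direction at 322.4893° = (0.793240,-0.608910)
center distance |VC| = r/sin(θ/2) = 19.756887/sin(5.9250°) = 191.393468
C = V + |VC|·bis = (162.7192,-99.6870)
T_A = V + ((C−V)·d_A)·d_A = V + 190.3710·d_A = (149.1355,-114.0334)
T_B = V + ((C−V)·d_B)·d_B = V + 190.3710·d_B = (173.0673,-82.8570)
sweep = 180° − θ = 168.1500°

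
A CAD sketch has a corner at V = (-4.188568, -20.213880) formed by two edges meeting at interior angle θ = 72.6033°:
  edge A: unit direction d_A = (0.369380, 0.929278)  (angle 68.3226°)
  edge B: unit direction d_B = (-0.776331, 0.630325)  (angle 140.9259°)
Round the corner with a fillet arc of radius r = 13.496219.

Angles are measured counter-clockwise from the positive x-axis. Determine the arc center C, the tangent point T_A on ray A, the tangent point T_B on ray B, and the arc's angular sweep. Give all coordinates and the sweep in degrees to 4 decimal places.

center=(-9.9441,1.8438) T_A=(2.5976,-3.1414) T_B=(-18.4511,-8.6337) sweep=107.3967

bisector direction at 104.6243° = (-0.252479,0.967602)
center distance |VC| = r/sin(θ/2) = 13.496219/sin(36.3017°) = 22.796266
C = V + |VC|·bis = (-9.9441,1.8438)
T_A = V + ((C−V)·d_A)·d_A = V + 18.3718·d_A = (2.5976,-3.1414)
T_B = V + ((C−V)·d_B)·d_B = V + 18.3718·d_B = (-18.4511,-8.6337)
sweep = 180° − θ = 107.3967°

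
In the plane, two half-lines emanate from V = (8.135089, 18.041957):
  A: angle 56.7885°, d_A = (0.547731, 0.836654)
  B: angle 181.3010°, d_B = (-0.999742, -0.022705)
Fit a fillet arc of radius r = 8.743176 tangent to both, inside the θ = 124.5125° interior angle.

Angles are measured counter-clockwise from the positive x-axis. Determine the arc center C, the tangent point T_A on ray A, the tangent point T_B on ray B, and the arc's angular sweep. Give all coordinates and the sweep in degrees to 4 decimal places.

center=(3.3390,26.6785) T_A=(10.6540,21.8896) T_B=(3.5375,17.9375) sweep=55.4875

bisector direction at 119.0448° = (-0.485493,0.874241)
center distance |VC| = r/sin(θ/2) = 8.743176/sin(62.2563°) = 9.878866
C = V + |VC|·bis = (3.3390,26.6785)
T_A = V + ((C−V)·d_A)·d_A = V + 4.5988·d_A = (10.6540,21.8896)
T_B = V + ((C−V)·d_B)·d_B = V + 4.5988·d_B = (3.5375,17.9375)
sweep = 180° − θ = 55.4875°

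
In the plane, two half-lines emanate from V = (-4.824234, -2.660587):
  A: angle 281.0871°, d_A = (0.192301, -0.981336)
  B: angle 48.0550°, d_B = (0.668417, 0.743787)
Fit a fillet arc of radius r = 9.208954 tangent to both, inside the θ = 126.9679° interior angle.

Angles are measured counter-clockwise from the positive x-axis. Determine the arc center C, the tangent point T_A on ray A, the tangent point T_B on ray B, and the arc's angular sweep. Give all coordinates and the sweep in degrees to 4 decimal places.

bisector direction at 344.5711° = (0.963961,-0.266043)
center distance |VC| = r/sin(θ/2) = 9.208954/sin(63.4840°) = 10.291527
C = V + |VC|·bis = (5.0964,-5.3986)
T_A = V + ((C−V)·d_A)·d_A = V + 4.5946·d_A = (-3.9407,-7.1695)
T_B = V + ((C−V)·d_B)·d_B = V + 4.5946·d_B = (-1.7531,0.7568)
sweep = 180° − θ = 53.0321°

center=(5.0964,-5.3986) T_A=(-3.9407,-7.1695) T_B=(-1.7531,0.7568) sweep=53.0321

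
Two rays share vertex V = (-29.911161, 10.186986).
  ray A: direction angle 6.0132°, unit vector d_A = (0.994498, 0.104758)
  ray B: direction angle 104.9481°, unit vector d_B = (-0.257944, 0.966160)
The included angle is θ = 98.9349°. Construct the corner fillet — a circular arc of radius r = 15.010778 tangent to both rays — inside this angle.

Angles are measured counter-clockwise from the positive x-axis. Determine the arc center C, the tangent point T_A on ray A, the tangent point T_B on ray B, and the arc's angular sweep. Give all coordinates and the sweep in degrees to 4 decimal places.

bisector direction at 55.4807° = (0.566685,0.823935)
center distance |VC| = r/sin(θ/2) = 15.010778/sin(49.4674°) = 19.750065
C = V + |VC|·bis = (-18.7191,26.4598)
T_A = V + ((C−V)·d_A)·d_A = V + 12.8352·d_A = (-17.1466,11.5316)
T_B = V + ((C−V)·d_B)·d_B = V + 12.8352·d_B = (-33.2219,22.5878)
sweep = 180° − θ = 81.0651°

center=(-18.7191,26.4598) T_A=(-17.1466,11.5316) T_B=(-33.2219,22.5878) sweep=81.0651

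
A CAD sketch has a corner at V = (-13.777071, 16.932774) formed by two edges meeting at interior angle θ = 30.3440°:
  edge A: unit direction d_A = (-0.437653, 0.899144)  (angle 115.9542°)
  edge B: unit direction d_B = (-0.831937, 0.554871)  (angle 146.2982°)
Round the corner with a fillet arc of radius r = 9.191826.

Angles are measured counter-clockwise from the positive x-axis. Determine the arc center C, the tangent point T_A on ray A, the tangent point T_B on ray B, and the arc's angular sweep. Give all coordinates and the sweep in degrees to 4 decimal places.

bisector direction at 131.1262° = (-0.657720,0.753263)
center distance |VC| = r/sin(θ/2) = 9.191826/sin(15.1720°) = 35.121168
C = V + |VC|·bis = (-36.8770,43.3882)
T_A = V + ((C−V)·d_A)·d_A = V + 33.8970·d_A = (-28.6122,47.4111)
T_B = V + ((C−V)·d_B)·d_B = V + 33.8970·d_B = (-41.9772,35.7412)
sweep = 180° − θ = 149.6560°

center=(-36.8770,43.3882) T_A=(-28.6122,47.4111) T_B=(-41.9772,35.7412) sweep=149.6560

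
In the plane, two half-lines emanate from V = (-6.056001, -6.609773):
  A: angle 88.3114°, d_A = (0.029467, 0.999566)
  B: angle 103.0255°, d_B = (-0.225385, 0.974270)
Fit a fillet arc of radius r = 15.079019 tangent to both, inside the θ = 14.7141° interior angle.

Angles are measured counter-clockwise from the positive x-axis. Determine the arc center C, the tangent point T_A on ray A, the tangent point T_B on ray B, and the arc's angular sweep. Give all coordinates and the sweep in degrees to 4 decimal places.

center=(-17.6871,110.5712) T_A=(-2.6146,110.1269) T_B=(-32.3781,107.1727) sweep=165.2859

bisector direction at 95.6685° = (-0.098772,0.995110)
center distance |VC| = r/sin(θ/2) = 15.079019/sin(7.3571°) = 117.756827
C = V + |VC|·bis = (-17.6871,110.5712)
T_A = V + ((C−V)·d_A)·d_A = V + 116.7874·d_A = (-2.6146,110.1269)
T_B = V + ((C−V)·d_B)·d_B = V + 116.7874·d_B = (-32.3781,107.1727)
sweep = 180° − θ = 165.2859°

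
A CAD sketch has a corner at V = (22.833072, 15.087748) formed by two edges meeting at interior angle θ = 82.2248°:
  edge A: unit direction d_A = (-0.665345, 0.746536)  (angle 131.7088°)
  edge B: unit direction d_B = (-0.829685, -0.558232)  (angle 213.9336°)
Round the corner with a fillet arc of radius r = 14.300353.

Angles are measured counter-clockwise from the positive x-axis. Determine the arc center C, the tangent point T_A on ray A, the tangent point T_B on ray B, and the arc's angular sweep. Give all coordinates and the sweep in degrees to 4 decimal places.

bisector direction at 172.8212° = (-0.992161,0.124966)
center distance |VC| = r/sin(θ/2) = 14.300353/sin(41.1124°) = 21.748319
C = V + |VC|·bis = (1.2552,17.8056)
T_A = V + ((C−V)·d_A)·d_A = V + 16.3856·d_A = (11.9310,27.3202)
T_B = V + ((C−V)·d_B)·d_B = V + 16.3856·d_B = (9.2381,5.9408)
sweep = 180° − θ = 97.7752°

center=(1.2552,17.8056) T_A=(11.9310,27.3202) T_B=(9.2381,5.9408) sweep=97.7752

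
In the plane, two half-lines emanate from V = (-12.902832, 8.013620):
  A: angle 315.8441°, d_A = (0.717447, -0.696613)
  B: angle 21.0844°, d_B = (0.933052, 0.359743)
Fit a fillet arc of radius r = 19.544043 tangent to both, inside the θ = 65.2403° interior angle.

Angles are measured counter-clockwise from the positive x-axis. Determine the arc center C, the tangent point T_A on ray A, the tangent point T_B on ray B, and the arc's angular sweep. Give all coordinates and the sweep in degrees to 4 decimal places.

center=(22.6201,0.7633) T_A=(9.0055,-13.2585) T_B=(15.5893,18.9989) sweep=114.7597

bisector direction at 348.4642° = (0.979800,-0.199979)
center distance |VC| = r/sin(θ/2) = 19.544043/sin(32.6202°) = 36.255311
C = V + |VC|·bis = (22.6201,0.7633)
T_A = V + ((C−V)·d_A)·d_A = V + 30.5365·d_A = (9.0055,-13.2585)
T_B = V + ((C−V)·d_B)·d_B = V + 30.5365·d_B = (15.5893,18.9989)
sweep = 180° − θ = 114.7597°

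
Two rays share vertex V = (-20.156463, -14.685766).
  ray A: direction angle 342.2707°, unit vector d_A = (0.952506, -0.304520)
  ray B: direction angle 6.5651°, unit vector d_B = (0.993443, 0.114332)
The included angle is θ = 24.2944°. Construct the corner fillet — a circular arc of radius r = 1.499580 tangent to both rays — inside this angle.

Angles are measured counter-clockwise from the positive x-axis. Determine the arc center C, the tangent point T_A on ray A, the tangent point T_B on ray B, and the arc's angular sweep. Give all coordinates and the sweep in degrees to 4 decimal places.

bisector direction at 354.4179° = (0.995258,-0.097272)
center distance |VC| = r/sin(θ/2) = 1.499580/sin(12.1472°) = 7.126469
C = V + |VC|·bis = (-13.0638,-15.3790)
T_A = V + ((C−V)·d_A)·d_A = V + 6.9669·d_A = (-13.5204,-16.8073)
T_B = V + ((C−V)·d_B)·d_B = V + 6.9669·d_B = (-13.2352,-13.8892)
sweep = 180° − θ = 155.7056°

center=(-13.0638,-15.3790) T_A=(-13.5204,-16.8073) T_B=(-13.2352,-13.8892) sweep=155.7056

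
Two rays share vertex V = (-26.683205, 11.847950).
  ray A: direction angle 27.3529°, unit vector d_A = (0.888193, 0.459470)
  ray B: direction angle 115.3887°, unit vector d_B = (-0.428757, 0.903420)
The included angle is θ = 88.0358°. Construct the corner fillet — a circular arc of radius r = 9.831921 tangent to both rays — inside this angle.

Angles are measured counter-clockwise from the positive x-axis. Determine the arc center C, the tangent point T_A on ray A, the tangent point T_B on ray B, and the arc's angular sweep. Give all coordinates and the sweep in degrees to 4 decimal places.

bisector direction at 71.3708° = (0.319442,0.947606)
center distance |VC| = r/sin(θ/2) = 9.831921/sin(44.0179°) = 14.149029
C = V + |VC|·bis = (-22.1634,25.2557)
T_A = V + ((C−V)·d_A)·d_A = V + 10.1749·d_A = (-17.6459,16.5230)
T_B = V + ((C−V)·d_B)·d_B = V + 10.1749·d_B = (-31.0458,21.0401)
sweep = 180° − θ = 91.9642°

center=(-22.1634,25.2557) T_A=(-17.6459,16.5230) T_B=(-31.0458,21.0401) sweep=91.9642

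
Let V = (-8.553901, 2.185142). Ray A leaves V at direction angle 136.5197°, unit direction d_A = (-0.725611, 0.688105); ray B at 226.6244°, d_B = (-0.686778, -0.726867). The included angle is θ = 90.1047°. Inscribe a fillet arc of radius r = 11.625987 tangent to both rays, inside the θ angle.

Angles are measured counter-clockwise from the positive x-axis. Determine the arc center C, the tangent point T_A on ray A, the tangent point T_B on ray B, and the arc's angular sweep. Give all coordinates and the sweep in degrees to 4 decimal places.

bisector direction at 181.5720° = (-0.999624,-0.027434)
center distance |VC| = r/sin(θ/2) = 11.625987/sin(45.0523°) = 16.426627
C = V + |VC|·bis = (-24.9743,1.7345)
T_A = V + ((C−V)·d_A)·d_A = V + 11.6048·d_A = (-16.9744,10.1704)
T_B = V + ((C−V)·d_B)·d_B = V + 11.6048·d_B = (-16.5238,-6.2500)
sweep = 180° − θ = 89.8953°

center=(-24.9743,1.7345) T_A=(-16.9744,10.1704) T_B=(-16.5238,-6.2500) sweep=89.8953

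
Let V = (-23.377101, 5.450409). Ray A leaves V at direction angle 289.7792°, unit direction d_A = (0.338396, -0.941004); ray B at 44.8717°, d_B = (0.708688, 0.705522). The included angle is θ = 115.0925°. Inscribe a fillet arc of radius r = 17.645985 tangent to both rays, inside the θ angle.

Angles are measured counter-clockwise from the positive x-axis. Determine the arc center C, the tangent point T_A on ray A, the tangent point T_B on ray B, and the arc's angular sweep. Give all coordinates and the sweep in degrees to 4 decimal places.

center=(-2.9748,0.8621) T_A=(-19.5797,-5.1093) T_B=(-15.4244,13.3676) sweep=64.9075

bisector direction at 347.3255° = (0.975632,-0.219413)
center distance |VC| = r/sin(θ/2) = 17.645985/sin(57.5463°) = 20.911904
C = V + |VC|·bis = (-2.9748,0.8621)
T_A = V + ((C−V)·d_A)·d_A = V + 11.2217·d_A = (-19.5797,-5.1093)
T_B = V + ((C−V)·d_B)·d_B = V + 11.2217·d_B = (-15.4244,13.3676)
sweep = 180° − θ = 64.9075°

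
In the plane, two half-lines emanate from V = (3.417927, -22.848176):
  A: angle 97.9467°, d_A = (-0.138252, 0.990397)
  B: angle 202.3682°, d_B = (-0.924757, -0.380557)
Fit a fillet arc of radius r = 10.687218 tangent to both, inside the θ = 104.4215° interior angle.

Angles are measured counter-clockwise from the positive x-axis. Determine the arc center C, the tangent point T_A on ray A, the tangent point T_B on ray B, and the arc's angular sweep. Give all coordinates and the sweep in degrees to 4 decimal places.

center=(-8.3123,-16.1186) T_A=(2.2723,-14.6411) T_B=(-4.2452,-26.0017) sweep=75.5785

bisector direction at 150.1575° = (-0.867396,0.497618)
center distance |VC| = r/sin(θ/2) = 10.687218/sin(52.2107°) = 13.523502
C = V + |VC|·bis = (-8.3123,-16.1186)
T_A = V + ((C−V)·d_A)·d_A = V + 8.2866·d_A = (2.2723,-14.6411)
T_B = V + ((C−V)·d_B)·d_B = V + 8.2866·d_B = (-4.2452,-26.0017)
sweep = 180° − θ = 75.5785°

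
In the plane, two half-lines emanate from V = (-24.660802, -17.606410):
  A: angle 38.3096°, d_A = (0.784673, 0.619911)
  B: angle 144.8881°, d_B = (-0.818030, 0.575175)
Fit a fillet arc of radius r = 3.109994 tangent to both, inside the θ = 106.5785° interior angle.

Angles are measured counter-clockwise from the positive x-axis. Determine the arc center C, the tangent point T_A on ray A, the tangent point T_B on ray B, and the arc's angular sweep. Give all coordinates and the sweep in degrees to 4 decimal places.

center=(-24.7690,-13.7285) T_A=(-22.8411,-16.1688) T_B=(-26.5578,-16.2726) sweep=73.4215

bisector direction at 91.5989° = (-0.027902,0.999611)
center distance |VC| = r/sin(θ/2) = 3.109994/sin(53.2893°) = 3.879426
C = V + |VC|·bis = (-24.7690,-13.7285)
T_A = V + ((C−V)·d_A)·d_A = V + 2.3190·d_A = (-22.8411,-16.1688)
T_B = V + ((C−V)·d_B)·d_B = V + 2.3190·d_B = (-26.5578,-16.2726)
sweep = 180° − θ = 73.4215°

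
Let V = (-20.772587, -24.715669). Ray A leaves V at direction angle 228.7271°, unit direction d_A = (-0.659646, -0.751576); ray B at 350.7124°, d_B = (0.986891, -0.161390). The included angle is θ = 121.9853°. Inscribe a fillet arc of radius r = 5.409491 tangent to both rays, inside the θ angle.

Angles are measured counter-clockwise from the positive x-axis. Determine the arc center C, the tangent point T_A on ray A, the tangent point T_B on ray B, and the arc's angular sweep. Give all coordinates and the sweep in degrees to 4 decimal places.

center=(-18.6855,-30.5383) T_A=(-22.7512,-26.9700) T_B=(-17.8125,-25.1997) sweep=58.0147

bisector direction at 289.7197° = (0.337420,-0.941354)
center distance |VC| = r/sin(θ/2) = 5.409491/sin(60.9926°) = 6.185403
C = V + |VC|·bis = (-18.6855,-30.5383)
T_A = V + ((C−V)·d_A)·d_A = V + 2.9994·d_A = (-22.7512,-26.9700)
T_B = V + ((C−V)·d_B)·d_B = V + 2.9994·d_B = (-17.8125,-25.1997)
sweep = 180° − θ = 58.0147°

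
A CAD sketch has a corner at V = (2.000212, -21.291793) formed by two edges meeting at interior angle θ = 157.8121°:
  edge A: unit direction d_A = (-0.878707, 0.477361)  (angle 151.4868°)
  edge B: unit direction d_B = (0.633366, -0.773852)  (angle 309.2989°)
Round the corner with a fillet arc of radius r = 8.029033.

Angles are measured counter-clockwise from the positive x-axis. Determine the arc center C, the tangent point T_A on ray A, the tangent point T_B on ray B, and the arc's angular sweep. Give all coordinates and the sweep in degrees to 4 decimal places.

bisector direction at 230.3928° = (-0.637520,-0.770434)
center distance |VC| = r/sin(θ/2) = 8.029033/sin(78.9060°) = 8.181929
C = V + |VC|·bis = (-3.2159,-27.5954)
T_A = V + ((C−V)·d_A)·d_A = V + 1.5744·d_A = (0.6168,-20.5403)
T_B = V + ((C−V)·d_B)·d_B = V + 1.5744·d_B = (2.9974,-22.5101)
sweep = 180° − θ = 22.1879°

center=(-3.2159,-27.5954) T_A=(0.6168,-20.5403) T_B=(2.9974,-22.5101) sweep=22.1879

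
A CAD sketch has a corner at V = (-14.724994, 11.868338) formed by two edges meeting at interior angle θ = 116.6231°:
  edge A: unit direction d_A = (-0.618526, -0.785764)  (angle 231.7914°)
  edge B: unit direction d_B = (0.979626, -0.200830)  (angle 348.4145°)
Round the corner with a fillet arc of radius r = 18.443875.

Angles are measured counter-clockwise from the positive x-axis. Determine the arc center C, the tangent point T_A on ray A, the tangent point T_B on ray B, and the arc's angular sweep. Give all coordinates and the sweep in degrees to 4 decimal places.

center=(-7.2750,-8.4864) T_A=(-21.7676,2.9216) T_B=(-3.5709,9.5817) sweep=63.3769

bisector direction at 290.1030° = (0.343708,-0.939077)
center distance |VC| = r/sin(θ/2) = 18.443875/sin(58.3115°) = 21.675292
C = V + |VC|·bis = (-7.2750,-8.4864)
T_A = V + ((C−V)·d_A)·d_A = V + 11.3860·d_A = (-21.7676,2.9216)
T_B = V + ((C−V)·d_B)·d_B = V + 11.3860·d_B = (-3.5709,9.5817)
sweep = 180° − θ = 63.3769°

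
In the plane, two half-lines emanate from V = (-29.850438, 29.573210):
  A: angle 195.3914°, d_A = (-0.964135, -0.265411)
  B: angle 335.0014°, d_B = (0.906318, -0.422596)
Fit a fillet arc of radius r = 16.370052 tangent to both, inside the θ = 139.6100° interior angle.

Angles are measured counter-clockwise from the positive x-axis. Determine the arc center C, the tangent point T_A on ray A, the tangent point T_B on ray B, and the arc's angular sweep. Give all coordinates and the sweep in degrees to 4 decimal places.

center=(-31.3111,12.1921) T_A=(-35.6559,27.9751) T_B=(-24.3931,27.0286) sweep=40.3900

bisector direction at 265.1964° = (-0.083740,-0.996488)
center distance |VC| = r/sin(θ/2) = 16.370052/sin(69.8050°) = 17.442353
C = V + |VC|·bis = (-31.3111,12.1921)
T_A = V + ((C−V)·d_A)·d_A = V + 6.0214·d_A = (-35.6559,27.9751)
T_B = V + ((C−V)·d_B)·d_B = V + 6.0214·d_B = (-24.3931,27.0286)
sweep = 180° − θ = 40.3900°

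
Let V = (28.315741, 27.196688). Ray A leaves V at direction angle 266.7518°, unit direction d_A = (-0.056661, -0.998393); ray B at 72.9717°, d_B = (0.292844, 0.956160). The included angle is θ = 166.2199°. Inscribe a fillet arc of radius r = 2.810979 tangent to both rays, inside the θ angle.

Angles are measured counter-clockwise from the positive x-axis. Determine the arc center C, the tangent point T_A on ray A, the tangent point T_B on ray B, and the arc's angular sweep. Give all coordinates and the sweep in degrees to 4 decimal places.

bisector direction at 349.8617° = (0.984386,-0.176024)
center distance |VC| = r/sin(θ/2) = 2.810979/sin(83.1099°) = 2.831427
C = V + |VC|·bis = (31.1030,26.6983)
T_A = V + ((C−V)·d_A)·d_A = V + 0.3397·d_A = (28.2965,26.8576)
T_B = V + ((C−V)·d_B)·d_B = V + 0.3397·d_B = (28.4152,27.5215)
sweep = 180° − θ = 13.7801°

center=(31.1030,26.6983) T_A=(28.2965,26.8576) T_B=(28.4152,27.5215) sweep=13.7801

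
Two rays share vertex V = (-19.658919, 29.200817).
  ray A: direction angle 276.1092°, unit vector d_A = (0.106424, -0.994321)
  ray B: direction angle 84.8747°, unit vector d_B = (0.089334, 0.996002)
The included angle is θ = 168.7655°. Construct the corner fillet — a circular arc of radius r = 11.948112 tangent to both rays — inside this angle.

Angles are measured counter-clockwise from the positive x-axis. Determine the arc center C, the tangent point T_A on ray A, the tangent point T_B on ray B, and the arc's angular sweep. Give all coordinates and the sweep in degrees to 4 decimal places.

bisector direction at 0.4919° = (0.999963,0.008586)
center distance |VC| = r/sin(θ/2) = 11.948112/sin(84.3828°) = 12.005764
C = V + |VC|·bis = (-7.6536,29.3039)
T_A = V + ((C−V)·d_A)·d_A = V + 1.1752·d_A = (-19.5339,28.0323)
T_B = V + ((C−V)·d_B)·d_B = V + 1.1752·d_B = (-19.5539,30.3713)
sweep = 180° − θ = 11.2345°

center=(-7.6536,29.3039) T_A=(-19.5339,28.0323) T_B=(-19.5539,30.3713) sweep=11.2345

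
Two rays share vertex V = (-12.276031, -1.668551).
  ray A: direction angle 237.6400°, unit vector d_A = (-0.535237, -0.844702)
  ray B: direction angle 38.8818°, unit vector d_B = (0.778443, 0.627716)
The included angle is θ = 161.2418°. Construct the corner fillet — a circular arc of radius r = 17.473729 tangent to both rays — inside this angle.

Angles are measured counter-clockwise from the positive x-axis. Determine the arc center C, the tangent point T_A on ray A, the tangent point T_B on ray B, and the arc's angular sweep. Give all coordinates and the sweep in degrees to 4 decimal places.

bisector direction at 318.2609° = (0.746184,-0.665740)
center distance |VC| = r/sin(θ/2) = 17.473729/sin(80.6209°) = 17.710489
C = V + |VC|·bis = (0.9393,-13.4591)
T_A = V + ((C−V)·d_A)·d_A = V + 2.8862·d_A = (-13.8208,-4.1065)
T_B = V + ((C−V)·d_B)·d_B = V + 2.8862·d_B = (-10.0293,0.1432)
sweep = 180° − θ = 18.7582°

center=(0.9393,-13.4591) T_A=(-13.8208,-4.1065) T_B=(-10.0293,0.1432) sweep=18.7582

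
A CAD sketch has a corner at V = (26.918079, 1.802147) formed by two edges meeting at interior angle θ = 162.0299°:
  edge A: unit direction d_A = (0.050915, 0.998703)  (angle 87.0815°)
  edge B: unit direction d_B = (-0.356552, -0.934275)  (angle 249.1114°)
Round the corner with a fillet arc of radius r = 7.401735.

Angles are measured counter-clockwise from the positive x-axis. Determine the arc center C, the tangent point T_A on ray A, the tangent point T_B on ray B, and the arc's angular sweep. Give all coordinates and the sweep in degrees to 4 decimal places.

center=(19.5855,3.3478) T_A=(26.9777,2.9710) T_B=(26.5008,0.7087) sweep=17.9701

bisector direction at 168.0965° = (-0.978496,0.206265)
center distance |VC| = r/sin(θ/2) = 7.401735/sin(81.0149°) = 7.493689
C = V + |VC|·bis = (19.5855,3.3478)
T_A = V + ((C−V)·d_A)·d_A = V + 1.1703·d_A = (26.9777,2.9710)
T_B = V + ((C−V)·d_B)·d_B = V + 1.1703·d_B = (26.5008,0.7087)
sweep = 180° − θ = 17.9701°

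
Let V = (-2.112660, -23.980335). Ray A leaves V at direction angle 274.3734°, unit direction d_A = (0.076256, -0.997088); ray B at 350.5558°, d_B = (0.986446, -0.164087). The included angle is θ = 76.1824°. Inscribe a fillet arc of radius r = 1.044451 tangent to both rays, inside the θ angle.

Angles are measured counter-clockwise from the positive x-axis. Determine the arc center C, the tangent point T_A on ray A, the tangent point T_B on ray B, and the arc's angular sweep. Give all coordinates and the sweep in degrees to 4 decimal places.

bisector direction at 312.4646° = (0.675135,-0.737695)
center distance |VC| = r/sin(θ/2) = 1.044451/sin(38.0912°) = 1.693023
C = V + |VC|·bis = (-0.9696,-25.2293)
T_A = V + ((C−V)·d_A)·d_A = V + 1.3325·d_A = (-2.0111,-25.3089)
T_B = V + ((C−V)·d_B)·d_B = V + 1.3325·d_B = (-0.7983,-24.1990)
sweep = 180° − θ = 103.8176°

center=(-0.9696,-25.2293) T_A=(-2.0111,-25.3089) T_B=(-0.7983,-24.1990) sweep=103.8176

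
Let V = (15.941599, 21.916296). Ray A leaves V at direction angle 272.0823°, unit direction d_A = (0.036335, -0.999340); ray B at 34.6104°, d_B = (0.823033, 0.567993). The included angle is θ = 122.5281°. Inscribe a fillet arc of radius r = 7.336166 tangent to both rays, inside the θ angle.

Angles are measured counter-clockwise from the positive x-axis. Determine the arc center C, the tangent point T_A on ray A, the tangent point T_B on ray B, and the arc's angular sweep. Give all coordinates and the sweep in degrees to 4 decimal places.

bisector direction at 333.3463° = (0.893735,-0.448596)
center distance |VC| = r/sin(θ/2) = 7.336166/sin(61.2640°) = 8.366551
C = V + |VC|·bis = (23.4191,18.1631)
T_A = V + ((C−V)·d_A)·d_A = V + 4.0224·d_A = (16.0878,17.8965)
T_B = V + ((C−V)·d_B)·d_B = V + 4.0224·d_B = (19.2522,24.2010)
sweep = 180° − θ = 57.4719°

center=(23.4191,18.1631) T_A=(16.0878,17.8965) T_B=(19.2522,24.2010) sweep=57.4719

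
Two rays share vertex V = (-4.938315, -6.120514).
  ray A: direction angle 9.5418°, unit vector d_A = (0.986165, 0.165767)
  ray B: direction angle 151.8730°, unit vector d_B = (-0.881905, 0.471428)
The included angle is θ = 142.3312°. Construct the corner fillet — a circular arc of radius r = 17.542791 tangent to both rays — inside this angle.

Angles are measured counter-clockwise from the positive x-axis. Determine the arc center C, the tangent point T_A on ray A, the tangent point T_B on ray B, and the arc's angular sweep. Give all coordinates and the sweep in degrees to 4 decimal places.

bisector direction at 80.7074° = (0.161476,0.986877)
center distance |VC| = r/sin(θ/2) = 17.542791/sin(71.1656°) = 18.535250
C = V + |VC|·bis = (-1.9453,12.1715)
T_A = V + ((C−V)·d_A)·d_A = V + 5.9838·d_A = (0.9627,-5.1286)
T_B = V + ((C−V)·d_B)·d_B = V + 5.9838·d_B = (-10.2155,-3.2996)
sweep = 180° − θ = 37.6688°

center=(-1.9453,12.1715) T_A=(0.9627,-5.1286) T_B=(-10.2155,-3.2996) sweep=37.6688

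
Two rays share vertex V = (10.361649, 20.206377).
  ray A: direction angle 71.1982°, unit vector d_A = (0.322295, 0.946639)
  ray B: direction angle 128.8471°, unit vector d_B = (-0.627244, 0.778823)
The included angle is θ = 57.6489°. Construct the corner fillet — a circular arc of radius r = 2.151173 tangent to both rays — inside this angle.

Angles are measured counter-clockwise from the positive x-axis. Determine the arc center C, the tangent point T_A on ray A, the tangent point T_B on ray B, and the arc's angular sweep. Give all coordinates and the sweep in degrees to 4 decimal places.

center=(9.5851,24.6001) T_A=(11.6215,23.9068) T_B=(7.9097,23.2508) sweep=122.3511

bisector direction at 100.0227° = (-0.174037,0.984739)
center distance |VC| = r/sin(θ/2) = 2.151173/sin(28.8244°) = 4.461834
C = V + |VC|·bis = (9.5851,24.6001)
T_A = V + ((C−V)·d_A)·d_A = V + 3.9090·d_A = (11.6215,23.9068)
T_B = V + ((C−V)·d_B)·d_B = V + 3.9090·d_B = (7.9097,23.2508)
sweep = 180° − θ = 122.3511°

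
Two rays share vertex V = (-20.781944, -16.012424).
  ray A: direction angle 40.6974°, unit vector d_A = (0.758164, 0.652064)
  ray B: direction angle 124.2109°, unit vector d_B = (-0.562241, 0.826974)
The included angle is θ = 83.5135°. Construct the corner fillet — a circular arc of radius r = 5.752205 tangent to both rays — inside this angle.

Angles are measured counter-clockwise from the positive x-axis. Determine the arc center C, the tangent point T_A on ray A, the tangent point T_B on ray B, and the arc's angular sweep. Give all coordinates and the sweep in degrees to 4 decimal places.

bisector direction at 82.4542° = (0.131320,0.991340)
center distance |VC| = r/sin(θ/2) = 5.752205/sin(41.7567°) = 8.637339
C = V + |VC|·bis = (-19.6477,-7.4499)
T_A = V + ((C−V)·d_A)·d_A = V + 6.4433·d_A = (-15.8969,-11.8110)
T_B = V + ((C−V)·d_B)·d_B = V + 6.4433·d_B = (-24.4046,-10.6840)
sweep = 180° − θ = 96.4865°

center=(-19.6477,-7.4499) T_A=(-15.8969,-11.8110) T_B=(-24.4046,-10.6840) sweep=96.4865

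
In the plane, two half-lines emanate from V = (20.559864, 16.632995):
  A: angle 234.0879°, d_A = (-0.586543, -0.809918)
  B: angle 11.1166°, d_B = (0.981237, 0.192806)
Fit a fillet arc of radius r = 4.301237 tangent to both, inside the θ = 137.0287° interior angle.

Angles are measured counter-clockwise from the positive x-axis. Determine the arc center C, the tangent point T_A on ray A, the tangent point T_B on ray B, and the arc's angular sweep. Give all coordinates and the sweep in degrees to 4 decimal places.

center=(23.0505,12.7389) T_A=(19.5668,15.2618) T_B=(22.2212,16.9594) sweep=42.9713

bisector direction at 302.6022° = (0.538804,-0.842431)
center distance |VC| = r/sin(θ/2) = 4.301237/sin(68.5143°) = 4.622454
C = V + |VC|·bis = (23.0505,12.7389)
T_A = V + ((C−V)·d_A)·d_A = V + 1.6931·d_A = (19.5668,15.2618)
T_B = V + ((C−V)·d_B)·d_B = V + 1.6931·d_B = (22.2212,16.9594)
sweep = 180° − θ = 42.9713°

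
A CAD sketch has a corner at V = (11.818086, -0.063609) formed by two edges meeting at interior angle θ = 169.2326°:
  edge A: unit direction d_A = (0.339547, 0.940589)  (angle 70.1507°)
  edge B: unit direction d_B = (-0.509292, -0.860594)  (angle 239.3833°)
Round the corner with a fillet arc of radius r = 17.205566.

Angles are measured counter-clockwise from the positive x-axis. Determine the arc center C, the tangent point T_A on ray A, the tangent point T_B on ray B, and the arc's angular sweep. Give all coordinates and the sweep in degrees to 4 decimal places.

bisector direction at 154.7670° = (-0.904582,0.426300)
center distance |VC| = r/sin(θ/2) = 17.205566/sin(84.6163°) = 17.281801
C = V + |VC|·bis = (-3.8147,7.3036)
T_A = V + ((C−V)·d_A)·d_A = V + 1.6215·d_A = (12.3687,1.4615)
T_B = V + ((C−V)·d_B)·d_B = V + 1.6215·d_B = (10.9923,-1.4590)
sweep = 180° − θ = 10.7674°

center=(-3.8147,7.3036) T_A=(12.3687,1.4615) T_B=(10.9923,-1.4590) sweep=10.7674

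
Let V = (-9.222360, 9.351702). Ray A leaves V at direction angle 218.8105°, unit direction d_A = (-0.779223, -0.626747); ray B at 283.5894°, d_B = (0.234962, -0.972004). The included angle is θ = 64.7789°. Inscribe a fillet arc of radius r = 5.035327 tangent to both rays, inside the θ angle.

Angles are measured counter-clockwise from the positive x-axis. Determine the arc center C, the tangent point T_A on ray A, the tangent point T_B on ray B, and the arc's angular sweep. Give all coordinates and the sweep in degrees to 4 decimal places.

bisector direction at 251.2000° = (-0.322267,-0.946649)
center distance |VC| = r/sin(θ/2) = 5.035327/sin(32.3894°) = 9.400031
C = V + |VC|·bis = (-12.2517,0.4532)
T_A = V + ((C−V)·d_A)·d_A = V + 7.9376·d_A = (-15.4075,4.3768)
T_B = V + ((C−V)·d_B)·d_B = V + 7.9376·d_B = (-7.3573,1.6363)
sweep = 180° − θ = 115.2211°

center=(-12.2517,0.4532) T_A=(-15.4075,4.3768) T_B=(-7.3573,1.6363) sweep=115.2211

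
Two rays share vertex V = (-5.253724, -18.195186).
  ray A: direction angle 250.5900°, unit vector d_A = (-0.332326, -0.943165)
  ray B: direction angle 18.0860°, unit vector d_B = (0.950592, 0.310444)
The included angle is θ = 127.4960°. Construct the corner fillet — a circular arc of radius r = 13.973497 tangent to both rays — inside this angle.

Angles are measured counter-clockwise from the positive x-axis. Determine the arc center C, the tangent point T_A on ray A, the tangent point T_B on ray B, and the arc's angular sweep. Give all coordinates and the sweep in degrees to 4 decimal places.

center=(5.6353,-29.3388) T_A=(-7.5440,-24.6951) T_B=(1.2973,-16.0557) sweep=52.5040

bisector direction at 314.3380° = (0.698890,-0.715229)
center distance |VC| = r/sin(θ/2) = 13.973497/sin(63.7480°) = 15.580513
C = V + |VC|·bis = (5.6353,-29.3388)
T_A = V + ((C−V)·d_A)·d_A = V + 6.8916·d_A = (-7.5440,-24.6951)
T_B = V + ((C−V)·d_B)·d_B = V + 6.8916·d_B = (1.2973,-16.0557)
sweep = 180° − θ = 52.5040°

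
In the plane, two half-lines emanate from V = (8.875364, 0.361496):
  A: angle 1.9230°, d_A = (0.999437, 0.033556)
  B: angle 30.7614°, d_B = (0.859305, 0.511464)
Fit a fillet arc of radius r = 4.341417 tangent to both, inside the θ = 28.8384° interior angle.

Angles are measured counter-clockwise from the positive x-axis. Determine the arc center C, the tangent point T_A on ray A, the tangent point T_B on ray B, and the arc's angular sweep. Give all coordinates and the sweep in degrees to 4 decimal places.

bisector direction at 16.3422° = (0.959598,0.281374)
center distance |VC| = r/sin(θ/2) = 4.341417/sin(14.4192°) = 17.434398
C = V + |VC|·bis = (25.6054,5.2671)
T_A = V + ((C−V)·d_A)·d_A = V + 16.8852·d_A = (25.7511,0.9281)
T_B = V + ((C−V)·d_B)·d_B = V + 16.8852·d_B = (23.3849,8.9977)
sweep = 180° − θ = 151.1616°

center=(25.6054,5.2671) T_A=(25.7511,0.9281) T_B=(23.3849,8.9977) sweep=151.1616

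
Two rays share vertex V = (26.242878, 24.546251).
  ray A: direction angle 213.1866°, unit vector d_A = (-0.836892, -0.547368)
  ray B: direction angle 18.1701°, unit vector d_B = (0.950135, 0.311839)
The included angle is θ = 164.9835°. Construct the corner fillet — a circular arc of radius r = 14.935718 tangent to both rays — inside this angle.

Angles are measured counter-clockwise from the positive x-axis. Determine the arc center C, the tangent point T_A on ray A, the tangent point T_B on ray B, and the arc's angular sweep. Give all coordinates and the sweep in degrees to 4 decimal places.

center=(32.7708,10.9692) T_A=(24.5954,23.4688) T_B=(28.1132,25.1601) sweep=15.0165

bisector direction at 295.6784° = (0.433319,-0.901241)
center distance |VC| = r/sin(θ/2) = 14.935718/sin(82.4917°) = 15.064883
C = V + |VC|·bis = (32.7708,10.9692)
T_A = V + ((C−V)·d_A)·d_A = V + 1.9685·d_A = (24.5954,23.4688)
T_B = V + ((C−V)·d_B)·d_B = V + 1.9685·d_B = (28.1132,25.1601)
sweep = 180° − θ = 15.0165°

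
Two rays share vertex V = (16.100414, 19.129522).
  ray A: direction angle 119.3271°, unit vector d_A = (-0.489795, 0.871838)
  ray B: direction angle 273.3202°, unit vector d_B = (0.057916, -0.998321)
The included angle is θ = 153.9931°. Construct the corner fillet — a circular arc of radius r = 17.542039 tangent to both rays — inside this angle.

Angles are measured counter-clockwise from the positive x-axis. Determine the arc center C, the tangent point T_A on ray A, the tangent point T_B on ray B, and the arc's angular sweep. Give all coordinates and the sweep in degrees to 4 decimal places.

center=(-1.1776,14.0693) T_A=(14.1162,22.6613) T_B=(16.3350,15.0853) sweep=26.0069

bisector direction at 196.3237° = (-0.959689,-0.281063)
center distance |VC| = r/sin(θ/2) = 17.542039/sin(76.9965°) = 18.003717
C = V + |VC|·bis = (-1.1776,14.0693)
T_A = V + ((C−V)·d_A)·d_A = V + 4.0510·d_A = (14.1162,22.6613)
T_B = V + ((C−V)·d_B)·d_B = V + 4.0510·d_B = (16.3350,15.0853)
sweep = 180° − θ = 26.0069°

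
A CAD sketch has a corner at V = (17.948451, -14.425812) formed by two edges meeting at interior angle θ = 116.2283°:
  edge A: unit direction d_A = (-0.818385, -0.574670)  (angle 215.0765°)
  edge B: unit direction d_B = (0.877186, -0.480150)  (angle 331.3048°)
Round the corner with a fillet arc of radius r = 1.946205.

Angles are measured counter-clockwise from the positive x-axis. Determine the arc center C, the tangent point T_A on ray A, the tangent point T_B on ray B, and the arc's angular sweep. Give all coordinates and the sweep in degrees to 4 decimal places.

center=(18.0760,-16.7143) T_A=(16.9576,-15.1216) T_B=(19.0105,-15.0071) sweep=63.7717

bisector direction at 273.1907° = (0.055659,-0.998450)
center distance |VC| = r/sin(θ/2) = 1.946205/sin(58.1142°) = 2.292074
C = V + |VC|·bis = (18.0760,-16.7143)
T_A = V + ((C−V)·d_A)·d_A = V + 1.2107·d_A = (16.9576,-15.1216)
T_B = V + ((C−V)·d_B)·d_B = V + 1.2107·d_B = (19.0105,-15.0071)
sweep = 180° − θ = 63.7717°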